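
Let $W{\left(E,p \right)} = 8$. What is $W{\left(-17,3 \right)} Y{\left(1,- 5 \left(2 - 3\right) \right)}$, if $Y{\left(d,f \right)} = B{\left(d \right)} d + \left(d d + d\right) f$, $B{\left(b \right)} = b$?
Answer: $88$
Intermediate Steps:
$Y{\left(d,f \right)} = d^{2} + f \left(d + d^{2}\right)$ ($Y{\left(d,f \right)} = d d + \left(d d + d\right) f = d^{2} + \left(d^{2} + d\right) f = d^{2} + \left(d + d^{2}\right) f = d^{2} + f \left(d + d^{2}\right)$)
$W{\left(-17,3 \right)} Y{\left(1,- 5 \left(2 - 3\right) \right)} = 8 \cdot 1 \left(1 - 5 \left(2 - 3\right) + 1 \left(- 5 \left(2 - 3\right)\right)\right) = 8 \cdot 1 \left(1 - -5 + 1 \left(\left(-5\right) \left(-1\right)\right)\right) = 8 \cdot 1 \left(1 + 5 + 1 \cdot 5\right) = 8 \cdot 1 \left(1 + 5 + 5\right) = 8 \cdot 1 \cdot 11 = 8 \cdot 11 = 88$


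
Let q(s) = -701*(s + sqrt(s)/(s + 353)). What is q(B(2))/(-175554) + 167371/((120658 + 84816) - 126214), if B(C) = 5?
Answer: 4943409139/2319068340 + 701*sqrt(5)/62848332 ≈ 2.1317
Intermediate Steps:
q(s) = -701*s - 701*sqrt(s)/(353 + s) (q(s) = -701*(s + sqrt(s)/(353 + s)) = -701*s - 701*sqrt(s)/(353 + s))
q(B(2))/(-175554) + 167371/((120658 + 84816) - 126214) = (701*(-sqrt(5) - 1*5**2 - 353*5)/(353 + 5))/(-175554) + 167371/((120658 + 84816) - 126214) = (701*(-sqrt(5) - 1*25 - 1765)/358)*(-1/175554) + 167371/(205474 - 126214) = (701*(1/358)*(-sqrt(5) - 25 - 1765))*(-1/175554) + 167371/79260 = (701*(1/358)*(-1790 - sqrt(5)))*(-1/175554) + 167371*(1/79260) = (-3505 - 701*sqrt(5)/358)*(-1/175554) + 167371/79260 = (3505/175554 + 701*sqrt(5)/62848332) + 167371/79260 = 4943409139/2319068340 + 701*sqrt(5)/62848332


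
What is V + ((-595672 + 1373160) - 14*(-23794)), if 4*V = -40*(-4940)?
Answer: 1160004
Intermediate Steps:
V = 49400 (V = (-40*(-4940))/4 = (¼)*197600 = 49400)
V + ((-595672 + 1373160) - 14*(-23794)) = 49400 + ((-595672 + 1373160) - 14*(-23794)) = 49400 + (777488 + 333116) = 49400 + 1110604 = 1160004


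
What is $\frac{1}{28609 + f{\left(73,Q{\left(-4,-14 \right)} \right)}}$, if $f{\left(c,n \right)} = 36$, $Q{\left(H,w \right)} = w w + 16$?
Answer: $\frac{1}{28645} \approx 3.491 \cdot 10^{-5}$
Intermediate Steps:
$Q{\left(H,w \right)} = 16 + w^{2}$ ($Q{\left(H,w \right)} = w^{2} + 16 = 16 + w^{2}$)
$\frac{1}{28609 + f{\left(73,Q{\left(-4,-14 \right)} \right)}} = \frac{1}{28609 + 36} = \frac{1}{28645}$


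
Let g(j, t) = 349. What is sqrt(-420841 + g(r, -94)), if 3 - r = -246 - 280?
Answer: 2*I*sqrt(105123) ≈ 648.45*I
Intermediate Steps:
r = 529 (r = 3 - (-246 - 280) = 3 - 1*(-526) = 3 + 526 = 529)
sqrt(-420841 + g(r, -94)) = sqrt(-420841 + 349) = sqrt(-420492) = 2*I*sqrt(105123)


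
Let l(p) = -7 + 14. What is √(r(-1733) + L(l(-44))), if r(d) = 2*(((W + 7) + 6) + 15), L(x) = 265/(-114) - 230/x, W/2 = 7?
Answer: √31087686/798 ≈ 6.9870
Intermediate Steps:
W = 14 (W = 2*7 = 14)
l(p) = 7
L(x) = -265/114 - 230/x (L(x) = 265*(-1/114) - 230/x = -265/114 - 230/x)
r(d) = 84 (r(d) = 2*(((14 + 7) + 6) + 15) = 2*((21 + 6) + 15) = 2*(27 + 15) = 2*42 = 84)
√(r(-1733) + L(l(-44))) = √(84 + (-265/114 - 230/7)) = √(84 - 28075/798) = √(38957/798) = √31087686/798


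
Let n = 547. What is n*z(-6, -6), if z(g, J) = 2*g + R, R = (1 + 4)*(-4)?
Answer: -17504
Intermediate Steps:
R = -20 (R = 5*(-4) = -20)
z(g, J) = -20 + 2*g (z(g, J) = 2*g - 20 = -20 + 2*g)
n*z(-6, -6) = 547*(-20 + 2*(-6)) = 547*(-20 - 12) = 547*(-32) = -17504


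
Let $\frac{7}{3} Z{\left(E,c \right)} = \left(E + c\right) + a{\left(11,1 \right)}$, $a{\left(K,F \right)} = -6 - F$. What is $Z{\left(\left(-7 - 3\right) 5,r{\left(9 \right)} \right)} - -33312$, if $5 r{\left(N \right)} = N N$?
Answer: $\frac{1165308}{35} \approx 33295.0$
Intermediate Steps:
$r{\left(N \right)} = \frac{N^{2}}{5}$ ($r{\left(N \right)} = \frac{N N}{5} = \frac{N^{2}}{5}$)
$Z{\left(E,c \right)} = -3 + \frac{3 E}{7} + \frac{3 c}{7}$ ($Z{\left(E,c \right)} = \frac{3 \left(\left(E + c\right) - 7\right)}{7} = \frac{3 \left(-7 + E + c\right)}{7} = -3 + \frac{3 E}{7} + \frac{3 c}{7}$)
$Z{\left(\left(-7 - 3\right) 5,r{\left(9 \right)} \right)} - -33312 = \left(-3 + \frac{3 \left(-7 - 3\right) 5}{7} + \frac{3 \frac{9^{2}}{5}}{7}\right) - -33312 = \left(-3 + \frac{3 \left(\left(-10\right) 5\right)}{7} + \frac{3 \cdot \frac{1}{5} \cdot 81}{7}\right) + 33312 = \left(-3 + \frac{3}{7} \left(-50\right) + \frac{3}{7} \cdot \frac{81}{5}\right) + 33312 = \left(-3 - \frac{150}{7} + \frac{243}{35}\right) + 33312 = - \frac{612}{35} + 33312 = \frac{1165308}{35}$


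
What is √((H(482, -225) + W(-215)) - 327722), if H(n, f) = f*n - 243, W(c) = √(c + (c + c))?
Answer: √(-436415 + I*√645) ≈ 0.019 + 660.62*I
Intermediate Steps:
W(c) = √3*√c (W(c) = √(c + 2*c) = √(3*c) = √3*√c)
H(n, f) = -243 + f*n
√((H(482, -225) + W(-215)) - 327722) = √(((-243 - 225*482) + √3*√(-215)) - 327722) = √(((-243 - 108450) + √3*(I*√215)) - 327722) = √((-108693 + I*√645) - 327722) = √(-436415 + I*√645)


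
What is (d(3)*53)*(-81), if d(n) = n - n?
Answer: 0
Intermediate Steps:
d(n) = 0
(d(3)*53)*(-81) = (0*53)*(-81) = 0*(-81) = 0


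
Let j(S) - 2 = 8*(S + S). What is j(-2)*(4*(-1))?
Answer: 120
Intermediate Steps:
j(S) = 2 + 16*S (j(S) = 2 + 8*(S + S) = 2 + 8*(2*S) = 2 + 16*S)
j(-2)*(4*(-1)) = (2 + 16*(-2))*(4*(-1)) = (2 - 32)*(-4) = -30*(-4) = 120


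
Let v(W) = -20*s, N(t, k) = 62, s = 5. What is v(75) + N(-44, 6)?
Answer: -38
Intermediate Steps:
v(W) = -100 (v(W) = -20*5 = -100)
v(75) + N(-44, 6) = -100 + 62 = -38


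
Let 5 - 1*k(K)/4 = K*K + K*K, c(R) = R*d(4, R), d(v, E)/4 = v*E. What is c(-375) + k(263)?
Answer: 1696668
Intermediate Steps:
d(v, E) = 4*E*v (d(v, E) = 4*(v*E) = 4*(E*v) = 4*E*v)
c(R) = 16*R² (c(R) = R*(4*R*4) = R*(16*R) = 16*R²)
k(K) = 20 - 8*K² (k(K) = 20 - 4*(K*K + K*K) = 20 - 4*(K² + K²) = 20 - 8*K²)
c(-375) + k(263) = 16*(-375)² + (20 - 8*263²) = 16*140625 + (20 - 8*69169) = 2250000 + (20 - 553352) = 2250000 - 553332 = 1696668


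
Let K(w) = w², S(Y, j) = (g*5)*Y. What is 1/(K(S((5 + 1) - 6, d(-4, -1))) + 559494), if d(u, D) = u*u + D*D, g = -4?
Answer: 1/559494 ≈ 1.7873e-6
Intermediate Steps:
d(u, D) = D² + u² (d(u, D) = u² + D² = D² + u²)
S(Y, j) = -20*Y (S(Y, j) = (-4*5)*Y = -20*Y)
1/(K(S((5 + 1) - 6, d(-4, -1))) + 559494) = 1/((-20*((5 + 1) - 6))² + 559494) = 1/((-20*(6 - 6))² + 559494) = 1/((-20*0)² + 559494) = 1/(0² + 559494) = 1/(0 + 559494) = 1/559494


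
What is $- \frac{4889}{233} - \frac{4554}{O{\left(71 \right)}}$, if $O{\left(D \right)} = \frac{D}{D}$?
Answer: $- \frac{1065971}{233} \approx -4575.0$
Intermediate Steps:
$O{\left(D \right)} = 1$
$- \frac{4889}{233} - \frac{4554}{O{\left(71 \right)}} = - \frac{4889}{233} - \frac{4554}{1} = \left(-4889\right) \frac{1}{233} - 4554 = - \frac{4889}{233} - 4554 = - \frac{1065971}{233}$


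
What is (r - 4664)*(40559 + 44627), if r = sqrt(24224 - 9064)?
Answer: -397307504 + 170372*sqrt(3790) ≈ -3.8682e+8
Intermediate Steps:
r = 2*sqrt(3790) (r = sqrt(15160) = 2*sqrt(3790) ≈ 123.13)
(r - 4664)*(40559 + 44627) = (2*sqrt(3790) - 4664)*(40559 + 44627) = (-4664 + 2*sqrt(3790))*85186 = -397307504 + 170372*sqrt(3790)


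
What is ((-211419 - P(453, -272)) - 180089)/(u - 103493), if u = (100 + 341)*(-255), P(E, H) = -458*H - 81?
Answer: 516003/215948 ≈ 2.3895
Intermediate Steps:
P(E, H) = -81 - 458*H
u = -112455 (u = 441*(-255) = -112455)
((-211419 - P(453, -272)) - 180089)/(u - 103493) = ((-211419 - (-81 - 458*(-272))) - 180089)/(-112455 - 103493) = ((-211419 - (-81 + 124576)) - 180089)/(-215948) = ((-211419 - 1*124495) - 180089)*(-1/215948) = ((-211419 - 124495) - 180089)*(-1/215948) = (-335914 - 180089)*(-1/215948) = -516003*(-1/215948) = 516003/215948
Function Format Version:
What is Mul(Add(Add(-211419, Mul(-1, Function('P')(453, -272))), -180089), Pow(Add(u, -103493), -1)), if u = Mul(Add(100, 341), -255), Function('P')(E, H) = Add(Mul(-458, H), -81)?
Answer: Rational(516003, 215948) ≈ 2.3895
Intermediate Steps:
Function('P')(E, H) = Add(-81, Mul(-458, H))
u = -112455 (u = Mul(441, -255) = -112455)
Mul(Add(Add(-211419, Mul(-1, Function('P')(453, -272))), -180089), Pow(Add(u, -103493), -1)) = Mul(Add(Add(-211419, Mul(-1, Add(-81, Mul(-458, -272)))), -180089), Pow(Add(-112455, -103493), -1)) = Mul(Add(Add(-211419, Mul(-1, Add(-81, 124576))), -180089), Pow(-215948, -1)) = Mul(Add(Add(-211419, Mul(-1, 124495)), -180089), Rational(-1, 215948)) = Mul(Add(Add(-211419, -124495), -180089), Rational(-1, 215948)) = Mul(Add(-335914, -180089), Rational(-1, 215948)) = Mul(-516003, Rational(-1, 215948)) = Rational(516003, 215948)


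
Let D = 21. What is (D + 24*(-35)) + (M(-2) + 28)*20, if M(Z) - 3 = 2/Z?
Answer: -219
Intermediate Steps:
M(Z) = 3 + 2/Z
(D + 24*(-35)) + (M(-2) + 28)*20 = (21 + 24*(-35)) + ((3 + 2/(-2)) + 28)*20 = (21 - 840) + ((3 + 2*(-½)) + 28)*20 = -819 + ((3 - 1) + 28)*20 = -819 + (2 + 28)*20 = -819 + 30*20 = -819 + 600 = -219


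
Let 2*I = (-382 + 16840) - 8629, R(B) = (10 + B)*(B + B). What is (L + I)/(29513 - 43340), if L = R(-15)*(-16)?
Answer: -3029/27654 ≈ -0.10953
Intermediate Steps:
R(B) = 2*B*(10 + B) (R(B) = (10 + B)*(2*B) = 2*B*(10 + B))
L = -2400 (L = (2*(-15)*(10 - 15))*(-16) = (2*(-15)*(-5))*(-16) = 150*(-16) = -2400)
I = 7829/2 (I = ((-382 + 16840) - 8629)/2 = (16458 - 8629)/2 = (1/2)*7829 = 7829/2 ≈ 3914.5)
(L + I)/(29513 - 43340) = (-2400 + 7829/2)/(29513 - 43340) = (3029/2)/(-13827) = (3029/2)*(-1/13827) = -3029/27654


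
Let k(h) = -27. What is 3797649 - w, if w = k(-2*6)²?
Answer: 3796920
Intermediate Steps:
w = 729 (w = (-27)² = 729)
3797649 - w = 3797649 - 1*729 = 3797649 - 729 = 3796920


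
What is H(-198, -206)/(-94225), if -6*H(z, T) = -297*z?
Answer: 9801/94225 ≈ 0.10402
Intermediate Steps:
H(z, T) = 99*z/2 (H(z, T) = -(-99)*z/2 = 99*z/2)
H(-198, -206)/(-94225) = ((99/2)*(-198))/(-94225) = -9801*(-1/94225) = 9801/94225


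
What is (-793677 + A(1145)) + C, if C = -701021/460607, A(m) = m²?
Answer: 238293409215/460607 ≈ 5.1735e+5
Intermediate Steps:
C = -701021/460607 (C = -701021*1/460607 = -701021/460607 ≈ -1.5219)
(-793677 + A(1145)) + C = (-793677 + 1145²) - 701021/460607 = (-793677 + 1311025) - 701021/460607 = 517348 - 701021/460607 = 238293409215/460607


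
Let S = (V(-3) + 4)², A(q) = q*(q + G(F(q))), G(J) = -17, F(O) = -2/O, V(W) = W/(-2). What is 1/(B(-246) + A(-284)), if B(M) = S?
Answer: 4/342057 ≈ 1.1694e-5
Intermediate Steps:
V(W) = -W/2 (V(W) = W*(-½) = -W/2)
A(q) = q*(-17 + q) (A(q) = q*(q - 17) = q*(-17 + q))
S = 121/4 (S = (-½*(-3) + 4)² = (3/2 + 4)² = (11/2)² = 121/4 ≈ 30.250)
B(M) = 121/4
1/(B(-246) + A(-284)) = 1/(121/4 - 284*(-17 - 284)) = 1/(121/4 - 284*(-301)) = 1/(121/4 + 85484) = 1/(342057/4) = 4/342057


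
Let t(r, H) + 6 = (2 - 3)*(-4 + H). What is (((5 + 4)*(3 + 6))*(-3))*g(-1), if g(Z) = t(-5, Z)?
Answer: 243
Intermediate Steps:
t(r, H) = -2 - H (t(r, H) = -6 + (2 - 3)*(-4 + H) = -6 - (-4 + H) = -6 + (4 - H) = -2 - H)
g(Z) = -2 - Z
(((5 + 4)*(3 + 6))*(-3))*g(-1) = (((5 + 4)*(3 + 6))*(-3))*(-2 - 1*(-1)) = ((9*9)*(-3))*(-2 + 1) = (81*(-3))*(-1) = -243*(-1) = 243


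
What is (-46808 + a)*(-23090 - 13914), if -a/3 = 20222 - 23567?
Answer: 1360748092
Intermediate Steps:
a = 10035 (a = -3*(20222 - 23567) = -3*(-3345) = 10035)
(-46808 + a)*(-23090 - 13914) = (-46808 + 10035)*(-23090 - 13914) = -36773*(-37004) = 1360748092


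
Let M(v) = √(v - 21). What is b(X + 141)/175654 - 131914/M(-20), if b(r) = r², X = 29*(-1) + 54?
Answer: 13778/87827 + 131914*I*√41/41 ≈ 0.15688 + 20602.0*I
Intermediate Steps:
X = 25 (X = -29 + 54 = 25)
M(v) = √(-21 + v)
b(X + 141)/175654 - 131914/M(-20) = (25 + 141)²/175654 - 131914/√(-21 - 20) = 166²*(1/175654) - 131914*(-I*√41/41) = 27556*(1/175654) - 131914*(-I*√41/41) = 13778/87827 - (-131914)*I*√41/41 = 13778/87827 + 131914*I*√41/41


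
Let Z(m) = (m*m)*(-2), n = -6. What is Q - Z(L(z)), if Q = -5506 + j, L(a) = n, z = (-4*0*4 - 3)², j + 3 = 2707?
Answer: -2730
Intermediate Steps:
j = 2704 (j = -3 + 2707 = 2704)
z = 9 (z = (0*4 - 3)² = (0 - 3)² = (-3)² = 9)
L(a) = -6
Q = -2802 (Q = -5506 + 2704 = -2802)
Z(m) = -2*m² (Z(m) = m²*(-2) = -2*m²)
Q - Z(L(z)) = -2802 - (-2)*(-6)² = -2802 - (-2)*36 = -2802 - 1*(-72) = -2802 + 72 = -2730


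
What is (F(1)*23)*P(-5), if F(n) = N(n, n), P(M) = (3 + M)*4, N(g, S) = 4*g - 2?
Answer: -368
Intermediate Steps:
N(g, S) = -2 + 4*g
P(M) = 12 + 4*M
F(n) = -2 + 4*n
(F(1)*23)*P(-5) = ((-2 + 4*1)*23)*(12 + 4*(-5)) = ((-2 + 4)*23)*(12 - 20) = (2*23)*(-8) = 46*(-8) = -368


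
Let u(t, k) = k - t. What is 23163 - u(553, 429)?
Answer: 23287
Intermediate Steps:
23163 - u(553, 429) = 23163 - (429 - 1*553) = 23163 - (429 - 553) = 23163 - 1*(-124) = 23163 + 124 = 23287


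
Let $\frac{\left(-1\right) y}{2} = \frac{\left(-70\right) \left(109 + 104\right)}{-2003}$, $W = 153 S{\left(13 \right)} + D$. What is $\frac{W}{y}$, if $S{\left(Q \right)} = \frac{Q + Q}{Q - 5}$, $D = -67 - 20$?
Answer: $- \frac{1095641}{39760} \approx -27.556$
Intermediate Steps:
$D = -87$
$S{\left(Q \right)} = \frac{2 Q}{-5 + Q}$
$W = \frac{1641}{4}$ ($W = 153 \cdot 2 \cdot 13 \frac{1}{-5 + 13} - 87 = 153 \cdot 2 \cdot 13 \cdot \frac{1}{8} - 87 = 153 \cdot \frac{13}{4} - 87 = \frac{1989}{4} - 87 = \frac{1641}{4} \approx 410.25$)
$y = - \frac{29820}{2003}$ ($y = - 2 \frac{\left(-70\right) \left(109 + 104\right)}{-2003} = - 2 \left(-70\right) 213 \left(- \frac{1}{2003}\right) = - 2 \left(\left(-14910\right) \left(- \frac{1}{2003}\right)\right) = \left(-2\right) \frac{14910}{2003} = - \frac{29820}{2003} \approx -14.888$)
$\frac{W}{y} = \frac{1641}{4 \left(- \frac{29820}{2003}\right)} = \frac{1641}{4} \left(- \frac{2003}{29820}\right) = - \frac{1095641}{39760}$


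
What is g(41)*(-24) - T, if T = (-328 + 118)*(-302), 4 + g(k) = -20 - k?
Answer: -61860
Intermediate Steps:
g(k) = -24 - k (g(k) = -4 + (-20 - k) = -24 - k)
T = 63420 (T = -210*(-302) = 63420)
g(41)*(-24) - T = (-24 - 1*41)*(-24) - 1*63420 = (-24 - 41)*(-24) - 63420 = -65*(-24) - 63420 = 1560 - 63420 = -61860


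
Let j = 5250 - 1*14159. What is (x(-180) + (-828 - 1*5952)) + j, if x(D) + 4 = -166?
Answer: -15859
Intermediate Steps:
x(D) = -170 (x(D) = -4 - 166 = -170)
j = -8909 (j = 5250 - 14159 = -8909)
(x(-180) + (-828 - 1*5952)) + j = (-170 + (-828 - 1*5952)) - 8909 = (-170 + (-828 - 5952)) - 8909 = (-170 - 6780) - 8909 = -6950 - 8909 = -15859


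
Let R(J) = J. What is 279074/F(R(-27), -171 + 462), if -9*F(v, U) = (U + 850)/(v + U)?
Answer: -663079824/1141 ≈ -5.8114e+5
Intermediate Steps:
F(v, U) = -(850 + U)/(9*(U + v)) (F(v, U) = -(U + 850)/(9*(v + U)) = -(850 + U)/(9*(U + v)))
279074/F(R(-27), -171 + 462) = 279074/(((-850 - (-171 + 462))/(9*((-171 + 462) - 27)))) = 279074/(((-850 - 1*291)/(9*(291 - 27)))) = 279074/(((1/9)*(-850 - 291)/264)) = 279074/(((1/9)*(1/264)*(-1141))) = 279074/(-1141/2376) = 279074*(-2376/1141) = -663079824/1141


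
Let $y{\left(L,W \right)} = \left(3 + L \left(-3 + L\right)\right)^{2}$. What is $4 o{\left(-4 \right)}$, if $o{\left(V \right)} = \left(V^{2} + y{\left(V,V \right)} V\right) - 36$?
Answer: $-15456$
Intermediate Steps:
$o{\left(V \right)} = -36 + V^{2} + V \left(3 + V^{2} - 3 V\right)^{2}$ ($o{\left(V \right)} = \left(V^{2} + \left(3 + V^{2} - 3 V\right)^{2} V\right) - 36 = \left(V^{2} + V \left(3 + V^{2} - 3 V\right)^{2}\right) - 36 = -36 + V^{2} + V \left(3 + V^{2} - 3 V\right)^{2}$)
$4 o{\left(-4 \right)} = 4 \left(-36 + \left(-4\right)^{2} - 4 \left(3 + \left(-4\right)^{2} - -12\right)^{2}\right) = 4 \left(-36 + 16 - 4 \left(3 + 16 + 12\right)^{2}\right) = 4 \left(-36 + 16 - 4 \cdot 31^{2}\right) = 4 \left(-36 + 16 - 3844\right) = 4 \left(-3864\right) = -15456$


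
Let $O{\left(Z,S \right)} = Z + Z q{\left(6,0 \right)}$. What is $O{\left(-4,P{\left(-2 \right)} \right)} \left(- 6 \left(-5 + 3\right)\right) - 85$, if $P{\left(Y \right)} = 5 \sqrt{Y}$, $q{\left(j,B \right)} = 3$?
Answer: $-277$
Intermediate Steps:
$O{\left(Z,S \right)} = 4 Z$ ($O{\left(Z,S \right)} = Z + Z 3 = Z + 3 Z = 4 Z$)
$O{\left(-4,P{\left(-2 \right)} \right)} \left(- 6 \left(-5 + 3\right)\right) - 85 = 4 \left(-4\right) \left(- 6 \left(-5 + 3\right)\right) - 85 = - 16 \left(\left(-6\right) \left(-2\right)\right) - 85 = \left(-16\right) 12 - 85 = -192 - 85 = -277$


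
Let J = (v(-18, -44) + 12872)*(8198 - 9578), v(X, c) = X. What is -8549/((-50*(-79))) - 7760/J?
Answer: -3790398887/1751678850 ≈ -2.1639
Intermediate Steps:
J = -17738520 (J = (-18 + 12872)*(8198 - 9578) = 12854*(-1380) = -17738520)
-8549/((-50*(-79))) - 7760/J = -8549/((-50*(-79))) - 7760/(-17738520) = -8549/3950 - 7760*(-1/17738520) = -8549*1/3950 + 194/443463 = -8549/3950 + 194/443463 = -3790398887/1751678850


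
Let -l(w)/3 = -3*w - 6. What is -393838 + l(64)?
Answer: -393244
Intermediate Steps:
l(w) = 18 + 9*w (l(w) = -3*(-3*w - 6) = -3*(-6 - 3*w) = 18 + 9*w)
-393838 + l(64) = -393838 + (18 + 9*64) = -393838 + (18 + 576) = -393838 + 594 = -393244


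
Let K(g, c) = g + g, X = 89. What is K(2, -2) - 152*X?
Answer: -13524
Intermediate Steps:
K(g, c) = 2*g
K(2, -2) - 152*X = 2*2 - 152*89 = 4 - 13528 = -13524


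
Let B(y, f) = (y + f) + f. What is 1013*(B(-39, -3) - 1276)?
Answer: -1338173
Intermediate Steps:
B(y, f) = y + 2*f (B(y, f) = (f + y) + f = y + 2*f)
1013*(B(-39, -3) - 1276) = 1013*((-39 + 2*(-3)) - 1276) = 1013*((-39 - 6) - 1276) = 1013*(-45 - 1276) = 1013*(-1321) = -1338173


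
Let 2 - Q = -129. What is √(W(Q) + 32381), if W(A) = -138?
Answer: √32243 ≈ 179.56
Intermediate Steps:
Q = 131 (Q = 2 - 1*(-129) = 2 + 129 = 131)
√(W(Q) + 32381) = √(-138 + 32381) = √32243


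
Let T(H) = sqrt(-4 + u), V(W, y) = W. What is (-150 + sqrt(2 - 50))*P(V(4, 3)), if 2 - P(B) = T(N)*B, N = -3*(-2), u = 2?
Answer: -4*(1 - 2*I*sqrt(2))*(75 - 2*I*sqrt(3)) ≈ -260.81 + 862.38*I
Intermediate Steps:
N = 6
T(H) = I*sqrt(2) (T(H) = sqrt(-4 + 2) = sqrt(-2) = I*sqrt(2))
P(B) = 2 - I*B*sqrt(2) (P(B) = 2 - I*sqrt(2)*B = 2 - I*B*sqrt(2))
(-150 + sqrt(2 - 50))*P(V(4, 3)) = (-150 + sqrt(2 - 50))*(2 - 1*I*4*sqrt(2)) = (-150 + sqrt(-48))*(2 - 4*I*sqrt(2)) = (-150 + 4*I*sqrt(3))*(2 - 4*I*sqrt(2))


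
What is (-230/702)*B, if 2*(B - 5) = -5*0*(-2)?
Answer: -575/351 ≈ -1.6382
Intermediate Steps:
B = 5 (B = 5 + (-5*0*(-2))/2 = 5 + (0*(-2))/2 = 5 + (½)*0 = 5 + 0 = 5)
(-230/702)*B = -230/702*5 = -230*1/702*5 = -115/351*5 = -575/351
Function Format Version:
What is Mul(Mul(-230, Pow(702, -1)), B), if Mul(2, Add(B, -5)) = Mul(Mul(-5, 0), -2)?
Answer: Rational(-575, 351) ≈ -1.6382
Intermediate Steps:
B = 5 (B = Add(5, Mul(Rational(1, 2), Mul(Mul(-5, 0), -2))) = Add(5, Mul(Rational(1, 2), Mul(0, -2))) = Add(5, Mul(Rational(1, 2), 0)) = Add(5, 0) = 5)
Mul(Mul(-230, Pow(702, -1)), B) = Mul(Mul(-230, Pow(702, -1)), 5) = Mul(Mul(-230, Rational(1, 702)), 5) = Mul(Rational(-115, 351), 5) = Rational(-575, 351)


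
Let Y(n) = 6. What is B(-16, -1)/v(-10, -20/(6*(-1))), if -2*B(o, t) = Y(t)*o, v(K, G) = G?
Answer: 72/5 ≈ 14.400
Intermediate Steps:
B(o, t) = -3*o
B(-16, -1)/v(-10, -20/(6*(-1))) = (-3*(-16))/((-20/(6*(-1)))) = 48/((-20/(-6))) = 48/((-20*(-1/6))) = 48/(10/3) = 48*(3/10) = 72/5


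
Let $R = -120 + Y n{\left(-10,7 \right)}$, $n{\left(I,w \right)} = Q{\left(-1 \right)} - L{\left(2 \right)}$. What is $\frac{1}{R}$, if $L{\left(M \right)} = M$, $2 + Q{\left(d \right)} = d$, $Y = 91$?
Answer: $- \frac{1}{575} \approx -0.0017391$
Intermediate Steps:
$Q{\left(d \right)} = -2 + d$
$n{\left(I,w \right)} = -5$ ($n{\left(I,w \right)} = \left(-2 - 1\right) - 2 = -3 - 2 = -5$)
$R = -575$ ($R = -120 + 91 \left(-5\right) = -120 - 455 = -575$)
$\frac{1}{R} = \frac{1}{-575} = - \frac{1}{575}$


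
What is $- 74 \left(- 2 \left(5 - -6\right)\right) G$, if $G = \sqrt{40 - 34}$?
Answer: $1628 \sqrt{6} \approx 3987.8$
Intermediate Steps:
$G = \sqrt{6} \approx 2.4495$
$- 74 \left(- 2 \left(5 - -6\right)\right) G = - 74 \left(- 2 \left(5 - -6\right)\right) \sqrt{6} = - 74 \left(- 2 \left(5 + 6\right)\right) \sqrt{6} = - 74 \left(\left(-2\right) 11\right) \sqrt{6} = \left(-74\right) \left(-22\right) \sqrt{6} = 1628 \sqrt{6}$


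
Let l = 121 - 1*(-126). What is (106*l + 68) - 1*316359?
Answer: -290109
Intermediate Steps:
l = 247 (l = 121 + 126 = 247)
(106*l + 68) - 1*316359 = (106*247 + 68) - 1*316359 = (26182 + 68) - 316359 = 26250 - 316359 = -290109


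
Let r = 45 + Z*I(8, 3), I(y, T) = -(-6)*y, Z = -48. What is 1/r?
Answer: -1/2259 ≈ -0.00044267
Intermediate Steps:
I(y, T) = 6*y
r = -2259 (r = 45 - 288*8 = 45 - 48*48 = 45 - 2304 = -2259)
1/r = 1/(-2259) = -1/2259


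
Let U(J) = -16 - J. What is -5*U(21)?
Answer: 185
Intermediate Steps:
-5*U(21) = -5*(-16 - 1*21) = -5*(-16 - 21) = -5*(-37) = 185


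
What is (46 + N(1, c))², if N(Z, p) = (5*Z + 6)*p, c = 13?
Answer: 35721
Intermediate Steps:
N(Z, p) = p*(6 + 5*Z) (N(Z, p) = (6 + 5*Z)*p = p*(6 + 5*Z))
(46 + N(1, c))² = (46 + 13*(6 + 5*1))² = (46 + 13*(6 + 5))² = (46 + 13*11)² = (46 + 143)² = 189² = 35721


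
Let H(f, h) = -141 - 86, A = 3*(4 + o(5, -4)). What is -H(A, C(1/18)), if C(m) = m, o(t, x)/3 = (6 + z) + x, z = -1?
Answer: 227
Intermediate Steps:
o(t, x) = 15 + 3*x (o(t, x) = 3*((6 - 1) + x) = 3*(5 + x) = 15 + 3*x)
A = 21 (A = 3*(4 + (15 + 3*(-4))) = 3*(4 + (15 - 12)) = 3*(4 + 3) = 3*7 = 21)
H(f, h) = -227
-H(A, C(1/18)) = -1*(-227) = 227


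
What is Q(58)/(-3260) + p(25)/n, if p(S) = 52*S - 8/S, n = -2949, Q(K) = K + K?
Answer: -5723801/12017175 ≈ -0.47630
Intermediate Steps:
Q(K) = 2*K
p(S) = -8/S + 52*S
Q(58)/(-3260) + p(25)/n = (2*58)/(-3260) + (-8/25 + 52*25)/(-2949) = 116*(-1/3260) + (-8*1/25 + 1300)*(-1/2949) = -29/815 + (-8/25 + 1300)*(-1/2949) = -29/815 + (32492/25)*(-1/2949) = -29/815 - 32492/73725 = -5723801/12017175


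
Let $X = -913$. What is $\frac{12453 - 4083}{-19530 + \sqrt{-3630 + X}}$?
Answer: $- \frac{23352300}{54489349} - \frac{8370 i \sqrt{4543}}{381425443} \approx -0.42857 - 0.0014791 i$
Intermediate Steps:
$\frac{12453 - 4083}{-19530 + \sqrt{-3630 + X}} = \frac{12453 - 4083}{-19530 + \sqrt{-3630 - 913}} = \frac{8370}{-19530 + \sqrt{-4543}} = \frac{8370}{-19530 + i \sqrt{4543}}$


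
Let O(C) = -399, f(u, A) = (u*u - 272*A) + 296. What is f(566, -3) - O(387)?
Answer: 321867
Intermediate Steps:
f(u, A) = 296 + u**2 - 272*A (f(u, A) = (u**2 - 272*A) + 296 = 296 + u**2 - 272*A)
f(566, -3) - O(387) = (296 + 566**2 - 272*(-3)) - 1*(-399) = (296 + 320356 + 816) + 399 = 321468 + 399 = 321867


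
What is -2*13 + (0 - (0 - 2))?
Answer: -24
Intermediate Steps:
-2*13 + (0 - (0 - 2)) = -26 + (0 - 1*(-2)) = -26 + (0 + 2) = -26 + 2 = -24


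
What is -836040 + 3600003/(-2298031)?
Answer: -1921249437243/2298031 ≈ -8.3604e+5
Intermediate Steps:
-836040 + 3600003/(-2298031) = -836040 + 3600003*(-1/2298031) = -836040 - 3600003/2298031 = -1921249437243/2298031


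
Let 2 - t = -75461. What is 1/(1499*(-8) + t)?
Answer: 1/63471 ≈ 1.5755e-5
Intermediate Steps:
t = 75463 (t = 2 - 1*(-75461) = 2 + 75461 = 75463)
1/(1499*(-8) + t) = 1/(1499*(-8) + 75463) = 1/(-11992 + 75463) = 1/63471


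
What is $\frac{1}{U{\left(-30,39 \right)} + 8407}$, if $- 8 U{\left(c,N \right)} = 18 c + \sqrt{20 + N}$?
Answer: $\frac{542368}{4596297557} + \frac{8 \sqrt{59}}{4596297557} \approx 0.00011801$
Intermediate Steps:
$U{\left(c,N \right)} = - \frac{9 c}{4} - \frac{\sqrt{20 + N}}{8}$ ($U{\left(c,N \right)} = - \frac{18 c + \sqrt{20 + N}}{8} = - \frac{\sqrt{20 + N} + 18 c}{8} = - \frac{9 c}{4} - \frac{\sqrt{20 + N}}{8}$)
$\frac{1}{U{\left(-30,39 \right)} + 8407} = \frac{1}{\left(\left(- \frac{9}{4}\right) \left(-30\right) - \frac{\sqrt{20 + 39}}{8}\right) + 8407} = \frac{1}{\left(\frac{135}{2} - \frac{\sqrt{59}}{8}\right) + 8407} = \frac{1}{\frac{16949}{2} - \frac{\sqrt{59}}{8}}$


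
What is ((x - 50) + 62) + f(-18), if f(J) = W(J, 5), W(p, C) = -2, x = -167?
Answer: -157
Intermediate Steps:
f(J) = -2
((x - 50) + 62) + f(-18) = ((-167 - 50) + 62) - 2 = (-217 + 62) - 2 = -155 - 2 = -157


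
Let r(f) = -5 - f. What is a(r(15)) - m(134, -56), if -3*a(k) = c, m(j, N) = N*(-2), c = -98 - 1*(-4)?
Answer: -242/3 ≈ -80.667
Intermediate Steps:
c = -94 (c = -98 + 4 = -94)
m(j, N) = -2*N
a(k) = 94/3 (a(k) = -⅓*(-94) = 94/3)
a(r(15)) - m(134, -56) = 94/3 - (-2)*(-56) = 94/3 - 1*112 = 94/3 - 112 = -242/3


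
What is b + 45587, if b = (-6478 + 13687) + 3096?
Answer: 55892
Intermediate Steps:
b = 10305 (b = 7209 + 3096 = 10305)
b + 45587 = 10305 + 45587 = 55892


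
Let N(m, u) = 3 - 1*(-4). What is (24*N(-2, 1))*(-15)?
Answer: -2520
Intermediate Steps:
N(m, u) = 7 (N(m, u) = 3 + 4 = 7)
(24*N(-2, 1))*(-15) = (24*7)*(-15) = 168*(-15) = -2520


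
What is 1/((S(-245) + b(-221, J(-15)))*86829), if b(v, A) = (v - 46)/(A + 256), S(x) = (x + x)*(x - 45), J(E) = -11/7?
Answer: 1781/21974529719499 ≈ 8.1048e-11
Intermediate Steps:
J(E) = -11/7 (J(E) = -11*1/7 = -11/7)
S(x) = 2*x*(-45 + x) (S(x) = (2*x)*(-45 + x) = 2*x*(-45 + x))
b(v, A) = (-46 + v)/(256 + A)
1/((S(-245) + b(-221, J(-15)))*86829) = 1/((2*(-245)*(-45 - 245) + (-46 - 221)/(256 - 11/7))*86829) = (1/86829)/(2*(-245)*(-290) - 267/(1781/7)) = (1/86829)/(142100 + (7/1781)*(-267)) = (1/86829)/(142100 - 1869/1781) = (1/86829)/(253078231/1781) = (1781/253078231)*(1/86829) = 1781/21974529719499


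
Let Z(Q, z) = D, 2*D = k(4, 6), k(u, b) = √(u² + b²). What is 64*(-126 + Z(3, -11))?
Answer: -8064 + 64*√13 ≈ -7833.2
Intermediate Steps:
k(u, b) = √(b² + u²)
D = √13 (D = √(6² + 4²)/2 = √(36 + 16)/2 = √52/2 = (2*√13)/2 = √13 ≈ 3.6056)
Z(Q, z) = √13
64*(-126 + Z(3, -11)) = 64*(-126 + √13) = -8064 + 64*√13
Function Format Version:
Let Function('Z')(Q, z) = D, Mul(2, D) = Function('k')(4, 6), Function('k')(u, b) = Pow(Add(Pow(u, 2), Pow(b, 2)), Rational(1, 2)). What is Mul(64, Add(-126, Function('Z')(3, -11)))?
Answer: Add(-8064, Mul(64, Pow(13, Rational(1, 2)))) ≈ -7833.2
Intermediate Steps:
Function('k')(u, b) = Pow(Add(Pow(b, 2), Pow(u, 2)), Rational(1, 2))
D = Pow(13, Rational(1, 2)) (D = Mul(Rational(1, 2), Pow(Add(Pow(6, 2), Pow(4, 2)), Rational(1, 2))) = Mul(Rational(1, 2), Pow(Add(36, 16), Rational(1, 2))) = Mul(Rational(1, 2), Pow(52, Rational(1, 2))) = Mul(Rational(1, 2), Mul(2, Pow(13, Rational(1, 2)))) = Pow(13, Rational(1, 2)) ≈ 3.6056)
Function('Z')(Q, z) = Pow(13, Rational(1, 2))
Mul(64, Add(-126, Function('Z')(3, -11))) = Mul(64, Add(-126, Pow(13, Rational(1, 2)))) = Add(-8064, Mul(64, Pow(13, Rational(1, 2))))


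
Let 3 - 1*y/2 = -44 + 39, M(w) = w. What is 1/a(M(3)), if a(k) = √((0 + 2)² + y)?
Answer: √5/10 ≈ 0.22361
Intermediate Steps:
y = 16 (y = 6 - 2*(-44 + 39) = 6 - 2*(-5) = 6 + 10 = 16)
a(k) = 2*√5 (a(k) = √((0 + 2)² + 16) = √(2² + 16) = √(4 + 16) = √20 = 2*√5)
1/a(M(3)) = 1/(2*√5) = √5/10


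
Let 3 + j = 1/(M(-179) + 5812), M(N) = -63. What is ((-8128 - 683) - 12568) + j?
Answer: -122925117/5749 ≈ -21382.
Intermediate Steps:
j = -17246/5749 (j = -3 + 1/(-63 + 5812) = -3 + 1/5749 = -17246/5749 ≈ -2.9998)
((-8128 - 683) - 12568) + j = ((-8128 - 683) - 12568) - 17246/5749 = (-8811 - 12568) - 17246/5749 = -21379 - 17246/5749 = -122925117/5749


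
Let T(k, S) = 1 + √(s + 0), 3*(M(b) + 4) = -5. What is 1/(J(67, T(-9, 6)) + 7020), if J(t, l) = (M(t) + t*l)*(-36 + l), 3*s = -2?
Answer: 9*I/(6851*√6 + 43458*I) ≈ 0.00018022 + 6.9594e-5*I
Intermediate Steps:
s = -⅔ (s = (⅓)*(-2) = -⅔ ≈ -0.66667)
M(b) = -17/3 (M(b) = -4 + (⅓)*(-5) = -4 - 5/3 = -17/3)
T(k, S) = 1 + I*√6/3 (T(k, S) = 1 + √(-⅔ + 0) = 1 + √(-⅔) = 1 + I*√6/3)
J(t, l) = (-36 + l)*(-17/3 + l*t) (J(t, l) = (-17/3 + t*l)*(-36 + l) = (-17/3 + l*t)*(-36 + l) = (-36 + l)*(-17/3 + l*t))
1/(J(67, T(-9, 6)) + 7020) = 1/((204 - 17*(1 + I*√6/3)/3 + 67*(1 + I*√6/3)² - 36*(1 + I*√6/3)*67) + 7020) = 1/((204 + (-17/3 - 17*I*√6/9) + 67*(1 + I*√6/3)² + (-2412 - 804*I*√6)) + 7020) = 1/((-6641/3 + 67*(1 + I*√6/3)² - 7253*I*√6/9) + 7020) = 1/(14419/3 + 67*(1 + I*√6/3)² - 7253*I*√6/9)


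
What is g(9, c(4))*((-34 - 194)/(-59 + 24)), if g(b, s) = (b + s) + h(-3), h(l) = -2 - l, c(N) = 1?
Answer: 2508/35 ≈ 71.657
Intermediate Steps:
g(b, s) = 1 + b + s (g(b, s) = (b + s) + (-2 - 1*(-3)) = (b + s) + (-2 + 3) = (b + s) + 1 = 1 + b + s)
g(9, c(4))*((-34 - 194)/(-59 + 24)) = (1 + 9 + 1)*((-34 - 194)/(-59 + 24)) = 11*(-228/(-35)) = 11*(-228*(-1/35)) = 11*(228/35) = 2508/35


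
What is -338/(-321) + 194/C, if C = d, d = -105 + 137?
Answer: 36545/5136 ≈ 7.1155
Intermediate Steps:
d = 32
C = 32
-338/(-321) + 194/C = -338/(-321) + 194/32 = -338*(-1/321) + 194*(1/32) = 338/321 + 97/16 = 36545/5136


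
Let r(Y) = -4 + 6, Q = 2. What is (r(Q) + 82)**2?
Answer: 7056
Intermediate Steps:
r(Y) = 2
(r(Q) + 82)**2 = (2 + 82)**2 = 84**2 = 7056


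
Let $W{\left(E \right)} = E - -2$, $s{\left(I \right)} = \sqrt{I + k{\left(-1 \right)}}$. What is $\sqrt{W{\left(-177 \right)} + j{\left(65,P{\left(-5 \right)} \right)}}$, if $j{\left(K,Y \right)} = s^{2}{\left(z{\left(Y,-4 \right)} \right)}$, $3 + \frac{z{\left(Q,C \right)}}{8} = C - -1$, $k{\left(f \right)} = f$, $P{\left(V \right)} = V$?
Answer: $4 i \sqrt{14} \approx 14.967 i$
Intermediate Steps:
$z{\left(Q,C \right)} = -16 + 8 C$ ($z{\left(Q,C \right)} = -24 + 8 \left(C - -1\right) = -24 + 8 \left(C + 1\right) = -24 + 8 \left(1 + C\right) = -24 + \left(8 + 8 C\right) = -16 + 8 C$)
$s{\left(I \right)} = \sqrt{-1 + I}$ ($s{\left(I \right)} = \sqrt{I - 1} = \sqrt{-1 + I}$)
$W{\left(E \right)} = 2 + E$ ($W{\left(E \right)} = E + 2 = 2 + E$)
$j{\left(K,Y \right)} = -49$ ($j{\left(K,Y \right)} = \left(\sqrt{-1 + \left(-16 + 8 \left(-4\right)\right)}\right)^{2} = \left(\sqrt{-1 - 48}\right)^{2} = \left(\sqrt{-49}\right)^{2} = \left(7 i\right)^{2} = -49$)
$\sqrt{W{\left(-177 \right)} + j{\left(65,P{\left(-5 \right)} \right)}} = \sqrt{\left(2 - 177\right) - 49} = \sqrt{-175 - 49} = \sqrt{-224} = 4 i \sqrt{14}$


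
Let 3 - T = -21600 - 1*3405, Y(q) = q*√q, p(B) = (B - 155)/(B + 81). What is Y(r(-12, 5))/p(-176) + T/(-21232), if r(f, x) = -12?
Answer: -1563/1327 - 2280*I*√3/331 ≈ -1.1778 - 11.931*I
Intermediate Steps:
p(B) = (-155 + B)/(81 + B)
Y(q) = q^(3/2)
T = 25008 (T = 3 - (-21600 - 1*3405) = 3 - (-21600 - 3405) = 3 - 1*(-25005) = 3 + 25005 = 25008)
Y(r(-12, 5))/p(-176) + T/(-21232) = (-12)^(3/2)/(((-155 - 176)/(81 - 176))) + 25008/(-21232) = (-24*I*√3)/((-331/(-95))) + 25008*(-1/21232) = (-24*I*√3)/((-1/95*(-331))) - 1563/1327 = (-24*I*√3)/(331/95) - 1563/1327 = -24*I*√3*(95/331) - 1563/1327 = -2280*I*√3/331 - 1563/1327 = -1563/1327 - 2280*I*√3/331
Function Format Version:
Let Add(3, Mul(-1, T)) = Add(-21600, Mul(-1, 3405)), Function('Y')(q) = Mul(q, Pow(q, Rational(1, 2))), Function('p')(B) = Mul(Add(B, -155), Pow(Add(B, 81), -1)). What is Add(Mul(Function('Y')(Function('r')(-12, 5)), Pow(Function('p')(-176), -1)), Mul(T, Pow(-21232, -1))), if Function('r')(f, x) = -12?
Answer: Add(Rational(-1563, 1327), Mul(Rational(-2280, 331), I, Pow(3, Rational(1, 2)))) ≈ Add(-1.1778, Mul(-11.931, I))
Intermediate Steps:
Function('p')(B) = Mul(Pow(Add(81, B), -1), Add(-155, B)) (Function('p')(B) = Mul(Add(-155, B), Pow(Add(81, B), -1)) = Mul(Pow(Add(81, B), -1), Add(-155, B)))
Function('Y')(q) = Pow(q, Rational(3, 2))
T = 25008 (T = Add(3, Mul(-1, Add(-21600, Mul(-1, 3405)))) = Add(3, Mul(-1, Add(-21600, -3405))) = Add(3, Mul(-1, -25005)) = Add(3, 25005) = 25008)
Add(Mul(Function('Y')(Function('r')(-12, 5)), Pow(Function('p')(-176), -1)), Mul(T, Pow(-21232, -1))) = Add(Mul(Pow(-12, Rational(3, 2)), Pow(Mul(Pow(Add(81, -176), -1), Add(-155, -176)), -1)), Mul(25008, Pow(-21232, -1))) = Add(Mul(Mul(-24, I, Pow(3, Rational(1, 2))), Pow(Mul(Pow(-95, -1), -331), -1)), Mul(25008, Rational(-1, 21232))) = Add(Mul(Mul(-24, I, Pow(3, Rational(1, 2))), Pow(Mul(Rational(-1, 95), -331), -1)), Rational(-1563, 1327)) = Add(Mul(Mul(-24, I, Pow(3, Rational(1, 2))), Pow(Rational(331, 95), -1)), Rational(-1563, 1327)) = Add(Mul(Mul(-24, I, Pow(3, Rational(1, 2))), Rational(95, 331)), Rational(-1563, 1327)) = Add(Mul(Rational(-2280, 331), I, Pow(3, Rational(1, 2))), Rational(-1563, 1327)) = Add(Rational(-1563, 1327), Mul(Rational(-2280, 331), I, Pow(3, Rational(1, 2))))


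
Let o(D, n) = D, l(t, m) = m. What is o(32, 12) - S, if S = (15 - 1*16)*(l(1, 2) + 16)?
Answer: 50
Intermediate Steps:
S = -18 (S = (15 - 1*16)*(2 + 16) = (15 - 16)*18 = -1*18 = -18)
o(32, 12) - S = 32 - 1*(-18) = 32 + 18 = 50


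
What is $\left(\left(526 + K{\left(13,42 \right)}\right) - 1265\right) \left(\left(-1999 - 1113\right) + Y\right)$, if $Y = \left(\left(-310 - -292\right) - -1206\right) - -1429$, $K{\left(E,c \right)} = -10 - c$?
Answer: $391545$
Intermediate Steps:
$Y = 2617$ ($Y = \left(\left(-310 + 292\right) + 1206\right) + 1429 = \left(-18 + 1206\right) + 1429 = 1188 + 1429 = 2617$)
$\left(\left(526 + K{\left(13,42 \right)}\right) - 1265\right) \left(\left(-1999 - 1113\right) + Y\right) = \left(\left(526 - 52\right) - 1265\right) \left(\left(-1999 - 1113\right) + 2617\right) = \left(\left(526 - 52\right) - 1265\right) \left(-3112 + 2617\right) = \left(\left(526 - 52\right) - 1265\right) \left(-495\right) = \left(474 - 1265\right) \left(-495\right) = \left(-791\right) \left(-495\right) = 391545$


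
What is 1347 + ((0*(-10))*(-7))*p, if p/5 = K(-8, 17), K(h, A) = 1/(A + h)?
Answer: 1347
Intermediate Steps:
p = 5/9 (p = 5/(17 - 8) = 5/9 ≈ 0.55556)
1347 + ((0*(-10))*(-7))*p = 1347 + ((0*(-10))*(-7))*(5/9) = 1347 + (0*(-7))*(5/9) = 1347 + 0*(5/9) = 1347 + 0 = 1347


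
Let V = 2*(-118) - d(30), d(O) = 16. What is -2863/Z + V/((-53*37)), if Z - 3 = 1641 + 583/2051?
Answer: -10665165889/6613329347 ≈ -1.6127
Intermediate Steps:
Z = 3372427/2051 (Z = 3 + (1641 + 583/2051) = 3 + 3366274/2051 = 3372427/2051 ≈ 1644.3)
V = -252 (V = 2*(-118) - 1*16 = -236 - 16 = -252)
-2863/Z + V/((-53*37)) = -2863/3372427/2051 - 252/((-53*37)) = -2863*2051/3372427 - 252/(-1961) = -5872013/3372427 - 252*(-1/1961) = -5872013/3372427 + 252/1961 = -10665165889/6613329347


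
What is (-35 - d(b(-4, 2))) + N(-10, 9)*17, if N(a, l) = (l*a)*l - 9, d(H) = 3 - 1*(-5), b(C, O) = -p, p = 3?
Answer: -13966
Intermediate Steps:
b(C, O) = -3 (b(C, O) = -1*3 = -3)
d(H) = 8 (d(H) = 3 + 5 = 8)
N(a, l) = -9 + a*l**2 (N(a, l) = (a*l)*l - 9 = a*l**2 - 9 = -9 + a*l**2)
(-35 - d(b(-4, 2))) + N(-10, 9)*17 = (-35 - 1*8) + (-9 - 10*9**2)*17 = (-35 - 8) + (-9 - 10*81)*17 = -43 + (-9 - 810)*17 = -43 - 819*17 = -43 - 13923 = -13966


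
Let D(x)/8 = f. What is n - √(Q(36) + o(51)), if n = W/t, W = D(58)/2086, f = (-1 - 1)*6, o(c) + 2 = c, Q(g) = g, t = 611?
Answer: -48/637273 - √85 ≈ -9.2196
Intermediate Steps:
o(c) = -2 + c
f = -12 (f = -2*6 = -12)
D(x) = -96 (D(x) = 8*(-12) = -96)
W = -48/1043 (W = -96/2086 = -96*1/2086 = -48/1043 ≈ -0.046021)
n = -48/637273 (n = -48/1043/611 = -48/1043*1/611 = -48/637273 ≈ -7.5321e-5)
n - √(Q(36) + o(51)) = -48/637273 - √(36 + (-2 + 51)) = -48/637273 - √(36 + 49) = -48/637273 - √85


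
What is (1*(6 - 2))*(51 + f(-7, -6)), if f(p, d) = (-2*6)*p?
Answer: 540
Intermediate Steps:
f(p, d) = -12*p
(1*(6 - 2))*(51 + f(-7, -6)) = (1*(6 - 2))*(51 - 12*(-7)) = (1*4)*(51 + 84) = 4*135 = 540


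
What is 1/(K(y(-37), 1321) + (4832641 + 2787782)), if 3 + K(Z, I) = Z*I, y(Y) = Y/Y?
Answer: 1/7621741 ≈ 1.3120e-7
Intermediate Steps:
y(Y) = 1
K(Z, I) = -3 + I*Z (K(Z, I) = -3 + Z*I = -3 + I*Z)
1/(K(y(-37), 1321) + (4832641 + 2787782)) = 1/((-3 + 1321*1) + (4832641 + 2787782)) = 1/((-3 + 1321) + 7620423) = 1/(1318 + 7620423) = 1/7621741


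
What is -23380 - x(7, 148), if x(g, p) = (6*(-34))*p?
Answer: 6812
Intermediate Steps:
x(g, p) = -204*p
-23380 - x(7, 148) = -23380 - (-204)*148 = -23380 - 1*(-30192) = -23380 + 30192 = 6812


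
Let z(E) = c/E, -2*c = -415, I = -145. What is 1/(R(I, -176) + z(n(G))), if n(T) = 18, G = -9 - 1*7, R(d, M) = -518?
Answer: -36/18233 ≈ -0.0019744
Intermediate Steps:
G = -16 (G = -9 - 7 = -16)
c = 415/2 (c = -½*(-415) = 415/2 ≈ 207.50)
z(E) = 415/(2*E)
1/(R(I, -176) + z(n(G))) = 1/(-518 + (415/2)/18) = 1/(-518 + (415/2)*(1/18)) = 1/(-518 + 415/36) = 1/(-18233/36) = -36/18233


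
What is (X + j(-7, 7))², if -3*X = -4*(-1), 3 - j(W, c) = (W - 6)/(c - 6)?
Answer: 1936/9 ≈ 215.11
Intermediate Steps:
j(W, c) = 3 - (-6 + W)/(-6 + c) (j(W, c) = 3 - (W - 6)/(c - 6) = 3 - (-6 + W)/(-6 + c))
X = -4/3 (X = -(-4)*(-1)/3 = -⅓*4 = -4/3 ≈ -1.3333)
(X + j(-7, 7))² = (-4/3 + (-12 - 1*(-7) + 3*7)/(-6 + 7))² = (-4/3 + (-12 + 7 + 21)/1)² = (-4/3 + 1*16)² = (-4/3 + 16)² = (44/3)² = 1936/9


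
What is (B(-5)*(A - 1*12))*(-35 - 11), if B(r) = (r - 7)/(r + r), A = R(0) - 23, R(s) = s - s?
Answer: 1932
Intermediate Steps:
R(s) = 0
A = -23 (A = 0 - 23 = -23)
B(r) = (-7 + r)/(2*r) (B(r) = (-7 + r)/((2*r)) = (-7 + r)*(1/(2*r)) = (-7 + r)/(2*r))
(B(-5)*(A - 1*12))*(-35 - 11) = (((½)*(-7 - 5)/(-5))*(-23 - 1*12))*(-35 - 11) = (((½)*(-⅕)*(-12))*(-23 - 12))*(-46) = ((6/5)*(-35))*(-46) = -42*(-46) = 1932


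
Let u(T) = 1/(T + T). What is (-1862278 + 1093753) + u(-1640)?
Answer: -2520762001/3280 ≈ -7.6853e+5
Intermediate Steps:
u(T) = 1/(2*T)
(-1862278 + 1093753) + u(-1640) = (-1862278 + 1093753) + (½)/(-1640) = -768525 + (½)*(-1/1640) = -768525 - 1/3280 = -2520762001/3280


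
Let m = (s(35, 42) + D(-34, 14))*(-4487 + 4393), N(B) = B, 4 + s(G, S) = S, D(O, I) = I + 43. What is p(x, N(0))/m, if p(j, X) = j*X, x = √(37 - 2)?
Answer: 0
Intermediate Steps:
D(O, I) = 43 + I
s(G, S) = -4 + S
x = √35 ≈ 5.9161
p(j, X) = X*j
m = -8930 (m = ((-4 + 42) + (43 + 14))*(-4487 + 4393) = (38 + 57)*(-94) = 95*(-94) = -8930)
p(x, N(0))/m = (0*√35)/(-8930) = 0*(-1/8930) = 0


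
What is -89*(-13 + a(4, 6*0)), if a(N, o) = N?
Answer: 801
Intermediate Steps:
-89*(-13 + a(4, 6*0)) = -89*(-13 + 4) = -89*(-9) = 801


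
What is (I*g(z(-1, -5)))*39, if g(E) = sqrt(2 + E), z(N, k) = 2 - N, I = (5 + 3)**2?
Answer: 2496*sqrt(5) ≈ 5581.2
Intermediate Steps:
I = 64 (I = 8**2 = 64)
(I*g(z(-1, -5)))*39 = (64*sqrt(2 + (2 - 1*(-1))))*39 = (64*sqrt(2 + (2 + 1)))*39 = (64*sqrt(2 + 3))*39 = (64*sqrt(5))*39 = 2496*sqrt(5)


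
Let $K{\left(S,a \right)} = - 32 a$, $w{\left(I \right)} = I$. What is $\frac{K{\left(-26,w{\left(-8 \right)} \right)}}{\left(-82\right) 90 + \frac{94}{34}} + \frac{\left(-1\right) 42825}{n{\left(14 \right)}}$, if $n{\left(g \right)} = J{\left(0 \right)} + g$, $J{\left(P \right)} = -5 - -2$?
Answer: $- \frac{5370859597}{1379543} \approx -3893.2$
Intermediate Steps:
$J{\left(P \right)} = -3$ ($J{\left(P \right)} = -5 + 2 = -3$)
$n{\left(g \right)} = -3 + g$
$\frac{K{\left(-26,w{\left(-8 \right)} \right)}}{\left(-82\right) 90 + \frac{94}{34}} + \frac{\left(-1\right) 42825}{n{\left(14 \right)}} = \frac{\left(-32\right) \left(-8\right)}{\left(-82\right) 90 + \frac{94}{34}} + \frac{\left(-1\right) 42825}{-3 + 14} = \frac{256}{-7380 + 94 \cdot \frac{1}{34}} - \frac{42825}{11} = \frac{256}{-7380 + \frac{47}{17}} - \frac{42825}{11} = \frac{256}{- \frac{125413}{17}} - \frac{42825}{11} = 256 \left(- \frac{17}{125413}\right) - \frac{42825}{11} = - \frac{4352}{125413} - \frac{42825}{11} = - \frac{5370859597}{1379543}$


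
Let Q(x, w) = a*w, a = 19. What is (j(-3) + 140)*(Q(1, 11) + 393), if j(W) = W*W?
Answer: 89698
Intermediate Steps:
Q(x, w) = 19*w
j(W) = W²
(j(-3) + 140)*(Q(1, 11) + 393) = ((-3)² + 140)*(19*11 + 393) = (9 + 140)*(209 + 393) = 149*602 = 89698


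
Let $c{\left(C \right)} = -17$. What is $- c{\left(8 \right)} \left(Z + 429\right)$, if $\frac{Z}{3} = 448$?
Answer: $30141$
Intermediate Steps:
$Z = 1344$ ($Z = 3 \cdot 448 = 1344$)
$- c{\left(8 \right)} \left(Z + 429\right) = - \left(-17\right) \left(1344 + 429\right) = - \left(-17\right) 1773 = \left(-1\right) \left(-30141\right) = 30141$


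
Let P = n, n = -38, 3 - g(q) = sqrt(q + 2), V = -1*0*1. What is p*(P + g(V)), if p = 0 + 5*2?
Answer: -350 - 10*sqrt(2) ≈ -364.14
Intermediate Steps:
V = 0 (V = 0*1 = 0)
g(q) = 3 - sqrt(2 + q) (g(q) = 3 - sqrt(q + 2) = 3 - sqrt(2 + q))
p = 10 (p = 0 + 10 = 10)
P = -38
p*(P + g(V)) = 10*(-38 + (3 - sqrt(2 + 0))) = 10*(-38 + (3 - sqrt(2))) = 10*(-35 - sqrt(2)) = -350 - 10*sqrt(2)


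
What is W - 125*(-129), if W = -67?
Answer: 16058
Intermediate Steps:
W - 125*(-129) = -67 - 125*(-129) = -67 + 16125 = 16058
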